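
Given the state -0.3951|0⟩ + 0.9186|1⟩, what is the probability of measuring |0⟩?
0.1561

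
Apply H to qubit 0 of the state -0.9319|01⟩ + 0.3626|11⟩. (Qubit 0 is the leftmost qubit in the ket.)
-0.4026|01⟩ - 0.9153|11⟩

H on qubit 0 mixes each pair of kets that differ only in qubit 0: amplitudes (a, b) of (|…0…⟩, |…1…⟩) become ((a + b)/√2, (a − b)/√2). Kets absent from the input have amplitude 0.
(|01⟩, |11⟩): (a, b) = (-0.9319, 0.3626) → (-0.4026, -0.9153)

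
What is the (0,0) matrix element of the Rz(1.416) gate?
(0.7597 - 0.6503i)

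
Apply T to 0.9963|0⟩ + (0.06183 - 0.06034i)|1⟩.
0.9963|0⟩ + (0.08639 + 0.001054i)|1⟩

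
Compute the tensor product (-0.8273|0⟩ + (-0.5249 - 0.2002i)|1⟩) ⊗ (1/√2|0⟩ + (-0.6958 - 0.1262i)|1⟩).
-0.585|00⟩ + (0.5756 + 0.1044i)|01⟩ + (-0.3712 - 0.1416i)|10⟩ + (0.34 + 0.2055i)|11⟩

amp(|b₁b₂…⟩) = product of the factor amplitudes for bits b₁, b₂, …; only kets whose every factor amplitude is nonzero survive.
|00⟩: (-0.8273)(1/√2) = -0.585
|01⟩: (-0.8273)(-0.6958 - 0.1262i) = (0.5756 + 0.1044i)
|10⟩: (-0.5249 - 0.2002i)(1/√2) = (-0.3712 - 0.1416i)
|11⟩: (-0.5249 - 0.2002i)(-0.6958 - 0.1262i) = (0.34 + 0.2055i)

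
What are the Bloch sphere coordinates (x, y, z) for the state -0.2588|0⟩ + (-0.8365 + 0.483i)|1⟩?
(0.433, -0.25, -0.866)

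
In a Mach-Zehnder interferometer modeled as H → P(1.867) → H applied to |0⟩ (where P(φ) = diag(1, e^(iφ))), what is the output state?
(0.3541 + 0.4782i)|0⟩ + (0.6459 - 0.4782i)|1⟩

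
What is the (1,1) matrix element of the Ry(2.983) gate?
0.07921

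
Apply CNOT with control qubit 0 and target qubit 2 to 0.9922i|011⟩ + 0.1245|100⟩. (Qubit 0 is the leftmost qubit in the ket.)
0.9922i|011⟩ + 0.1245|101⟩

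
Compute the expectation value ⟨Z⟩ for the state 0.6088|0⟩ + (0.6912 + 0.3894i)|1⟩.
-0.2588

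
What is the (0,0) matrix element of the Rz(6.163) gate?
(-0.9982 - 0.06006i)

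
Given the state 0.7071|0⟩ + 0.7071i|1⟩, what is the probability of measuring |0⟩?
0.5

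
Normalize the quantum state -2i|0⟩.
-i|0⟩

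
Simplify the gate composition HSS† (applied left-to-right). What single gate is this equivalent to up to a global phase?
H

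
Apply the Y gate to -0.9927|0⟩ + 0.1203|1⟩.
-0.1203i|0⟩ - 0.9927i|1⟩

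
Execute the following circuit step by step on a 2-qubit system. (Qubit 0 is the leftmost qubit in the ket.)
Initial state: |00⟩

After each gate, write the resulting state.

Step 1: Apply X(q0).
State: |10⟩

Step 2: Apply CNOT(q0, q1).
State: |11⟩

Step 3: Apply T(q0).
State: (1/√2 + (1/√2)i)|11⟩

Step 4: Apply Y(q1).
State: (1/√2 - (1/√2)i)|10⟩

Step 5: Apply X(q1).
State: (1/√2 - (1/√2)i)|11⟩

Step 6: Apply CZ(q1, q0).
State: (-1/√2 + (1/√2)i)|11⟩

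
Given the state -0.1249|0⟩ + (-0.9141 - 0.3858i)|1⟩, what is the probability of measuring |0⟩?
0.0156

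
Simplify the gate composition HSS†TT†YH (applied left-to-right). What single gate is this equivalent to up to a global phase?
Y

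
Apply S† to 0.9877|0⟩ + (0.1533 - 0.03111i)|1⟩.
0.9877|0⟩ + (-0.03111 - 0.1533i)|1⟩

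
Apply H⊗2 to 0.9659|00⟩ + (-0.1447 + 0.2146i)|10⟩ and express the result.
(0.4106 + 0.1073i)|00⟩ + (0.4106 + 0.1073i)|01⟩ + (0.5553 - 0.1073i)|10⟩ + (0.5553 - 0.1073i)|11⟩

H⊗2 gives amp(|y⟩) = (1/2) Σ_x (−1)^(x·y) amp(|x⟩), where x·y is the number of positions in which both x and y have a 1.
|00⟩: (0.9659 + (-0.1447 + 0.2146i))/2 = (0.4106 + 0.1073i)
|01⟩: (0.9659 + (-0.1447 + 0.2146i))/2 = (0.4106 + 0.1073i)
|10⟩: (0.9659 - (-0.1447 + 0.2146i))/2 = (0.5553 - 0.1073i)
|11⟩: (0.9659 - (-0.1447 + 0.2146i))/2 = (0.5553 - 0.1073i)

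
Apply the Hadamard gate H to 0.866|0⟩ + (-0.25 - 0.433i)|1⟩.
(0.4356 - 0.3062i)|0⟩ + (0.7891 + 0.3062i)|1⟩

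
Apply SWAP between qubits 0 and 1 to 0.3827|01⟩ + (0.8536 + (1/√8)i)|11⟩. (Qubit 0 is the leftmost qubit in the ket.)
0.3827|10⟩ + (0.8536 + (1/√8)i)|11⟩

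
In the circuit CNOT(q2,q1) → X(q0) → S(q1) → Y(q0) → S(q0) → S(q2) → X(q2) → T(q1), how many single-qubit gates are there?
7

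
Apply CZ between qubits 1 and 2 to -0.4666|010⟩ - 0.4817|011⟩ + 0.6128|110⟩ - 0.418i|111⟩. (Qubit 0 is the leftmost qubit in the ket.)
-0.4666|010⟩ + 0.4817|011⟩ + 0.6128|110⟩ + 0.418i|111⟩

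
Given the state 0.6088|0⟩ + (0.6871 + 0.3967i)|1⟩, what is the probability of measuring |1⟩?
0.6295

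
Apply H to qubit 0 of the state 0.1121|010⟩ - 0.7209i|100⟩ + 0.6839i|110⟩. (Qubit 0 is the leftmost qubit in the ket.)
-0.5098i|000⟩ + (0.07927 + 0.4836i)|010⟩ + 0.5098i|100⟩ + (0.07927 - 0.4836i)|110⟩

H on qubit 0 mixes each pair of kets that differ only in qubit 0: amplitudes (a, b) of (|…0…⟩, |…1…⟩) become ((a + b)/√2, (a − b)/√2). Kets absent from the input have amplitude 0.
(|000⟩, |100⟩): (a, b) = (0, -0.7209i) → (-0.5098i, 0.5098i)
(|010⟩, |110⟩): (a, b) = (0.1121, 0.6839i) → ((0.07927 + 0.4836i), (0.07927 - 0.4836i))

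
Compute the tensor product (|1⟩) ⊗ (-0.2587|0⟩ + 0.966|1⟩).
-0.2587|10⟩ + 0.966|11⟩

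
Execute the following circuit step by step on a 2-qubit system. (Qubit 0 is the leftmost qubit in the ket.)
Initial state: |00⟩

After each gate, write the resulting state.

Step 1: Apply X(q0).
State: |10⟩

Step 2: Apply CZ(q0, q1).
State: |10⟩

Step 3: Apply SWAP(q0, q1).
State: |01⟩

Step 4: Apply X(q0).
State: |11⟩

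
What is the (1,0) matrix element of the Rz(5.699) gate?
0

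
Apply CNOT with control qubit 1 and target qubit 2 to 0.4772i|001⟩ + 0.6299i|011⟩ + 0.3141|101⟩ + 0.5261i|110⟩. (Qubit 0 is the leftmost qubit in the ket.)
0.4772i|001⟩ + 0.6299i|010⟩ + 0.3141|101⟩ + 0.5261i|111⟩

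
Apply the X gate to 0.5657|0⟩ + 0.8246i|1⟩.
0.8246i|0⟩ + 0.5657|1⟩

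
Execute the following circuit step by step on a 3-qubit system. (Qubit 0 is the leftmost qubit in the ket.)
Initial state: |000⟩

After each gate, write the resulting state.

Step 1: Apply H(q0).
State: 1/√2|000⟩ + 1/√2|100⟩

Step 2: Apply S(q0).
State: 1/√2|000⟩ + (1/√2)i|100⟩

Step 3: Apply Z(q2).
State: 1/√2|000⟩ + (1/√2)i|100⟩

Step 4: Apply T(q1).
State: 1/√2|000⟩ + (1/√2)i|100⟩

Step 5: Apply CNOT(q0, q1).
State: 1/√2|000⟩ + (1/√2)i|110⟩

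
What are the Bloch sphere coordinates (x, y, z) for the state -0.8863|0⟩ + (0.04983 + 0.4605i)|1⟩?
(-0.08833, -0.8163, 0.571)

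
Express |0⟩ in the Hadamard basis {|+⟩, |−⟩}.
1/√2|+⟩ + 1/√2|−⟩

With |ψ⟩ = α|0⟩ + β|1⟩, the Hadamard-basis coefficients are ⟨+|ψ⟩ = (α + β)/√2 and ⟨−|ψ⟩ = (α − β)/√2.
Here α = 1, β = 0: (α + β)/√2 = 1/√2, (α − β)/√2 = 1/√2.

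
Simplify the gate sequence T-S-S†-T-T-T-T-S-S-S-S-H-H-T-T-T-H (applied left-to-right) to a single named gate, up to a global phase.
H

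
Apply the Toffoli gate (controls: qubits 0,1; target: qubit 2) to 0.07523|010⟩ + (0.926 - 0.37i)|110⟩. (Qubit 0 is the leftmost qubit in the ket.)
0.07523|010⟩ + (0.926 - 0.37i)|111⟩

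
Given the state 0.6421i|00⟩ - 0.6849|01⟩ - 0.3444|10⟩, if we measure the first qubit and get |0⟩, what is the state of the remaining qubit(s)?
0.6839i|0⟩ - 0.7295|1⟩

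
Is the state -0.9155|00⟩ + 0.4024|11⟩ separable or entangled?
Entangled

Writing the state as a|00⟩ + b|01⟩ + c|10⟩ + d|11⟩, it is a product state iff ad − bc = 0.
Here (a, b, c, d) = (-0.9155, 0, 0, 0.4024): ad − bc = (-0.9155)(0.4024) − (0)(0) = -0.3684 ≠ 0, so the state is entangled.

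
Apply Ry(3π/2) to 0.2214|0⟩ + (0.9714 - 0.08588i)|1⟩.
(-0.8434 + 0.06073i)|0⟩ + (-0.5303 + 0.06073i)|1⟩

Ry(3π/2) = [[cos(θ/2), −sin(θ/2)], [sin(θ/2), cos(θ/2)]]; θ = 3π/2, cos(θ/2) ≈ -0.707107, sin(θ/2) ≈ 0.707107.
With a = amp(|0⟩) = 0.2214 and b = amp(|1⟩) = (0.9714 - 0.08588i):
new amp(|0⟩) = (-0.707107)·a + (-0.707107)·b = (-0.8434 + 0.06073i)
new amp(|1⟩) = (0.707107)·a + (-0.707107)·b = (-0.5303 + 0.06073i)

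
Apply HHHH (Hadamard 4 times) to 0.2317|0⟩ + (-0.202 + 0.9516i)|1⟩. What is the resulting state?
0.2317|0⟩ + (-0.202 + 0.9516i)|1⟩

H² = I, so an even number of Hadamards cancels: H^4 = I and the state is unchanged.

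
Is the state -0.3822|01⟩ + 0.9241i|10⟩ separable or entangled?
Entangled

Writing the state as a|00⟩ + b|01⟩ + c|10⟩ + d|11⟩, it is a product state iff ad − bc = 0.
Here (a, b, c, d) = (0, -0.3822, 0.9241i, 0): ad − bc = (0)(0) − (-0.3822)(0.9241i) = 0.3532i ≠ 0, so the state is entangled.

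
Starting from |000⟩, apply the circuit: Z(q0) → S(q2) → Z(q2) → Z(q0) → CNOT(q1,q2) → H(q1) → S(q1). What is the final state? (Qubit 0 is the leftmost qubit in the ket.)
1/√2|000⟩ + (1/√2)i|010⟩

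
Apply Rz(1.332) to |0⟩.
(0.7863 - 0.6178i)|0⟩

Rz(1.332) = [[e^(−iθ/2), 0], [0, e^(iθ/2)]] with e^(±iθ/2) = cos(θ/2) ± i·sin(θ/2); θ = 1.332, cos(θ/2) ≈ 0.786299, sin(θ/2) ≈ 0.617846.
With a = amp(|0⟩) = 1 and b = amp(|1⟩) = 0:
new amp(|0⟩) = (0.786299 - 0.617846i)·a = (0.7863 - 0.6178i)
new amp(|1⟩) = (0.786299 + 0.617846i)·b = 0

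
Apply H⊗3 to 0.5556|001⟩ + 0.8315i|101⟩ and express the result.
(0.1964 + 0.294i)|000⟩ + (-0.1964 - 0.294i)|001⟩ + (0.1964 + 0.294i)|010⟩ + (-0.1964 - 0.294i)|011⟩ + (0.1964 - 0.294i)|100⟩ + (-0.1964 + 0.294i)|101⟩ + (0.1964 - 0.294i)|110⟩ + (-0.1964 + 0.294i)|111⟩

H⊗3 gives amp(|y⟩) = (1/2√2) Σ_x (−1)^(x·y) amp(|x⟩), where x·y is the number of positions in which both x and y have a 1.
|000⟩: (0.5556 + 0.8315i)/(2√2) = (0.1964 + 0.294i)
|001⟩: (-0.5556 - 0.8315i)/(2√2) = (-0.1964 - 0.294i)
|010⟩: (0.5556 + 0.8315i)/(2√2) = (0.1964 + 0.294i)
|011⟩: (-0.5556 - 0.8315i)/(2√2) = (-0.1964 - 0.294i)
|100⟩: (0.5556 - 0.8315i)/(2√2) = (0.1964 - 0.294i)
|101⟩: (-0.5556 + 0.8315i)/(2√2) = (-0.1964 + 0.294i)
|110⟩: (0.5556 - 0.8315i)/(2√2) = (0.1964 - 0.294i)
|111⟩: (-0.5556 + 0.8315i)/(2√2) = (-0.1964 + 0.294i)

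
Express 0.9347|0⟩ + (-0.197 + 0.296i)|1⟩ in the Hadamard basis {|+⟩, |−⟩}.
(0.5216 + 0.2093i)|+⟩ + (0.8002 - 0.2093i)|−⟩

With |ψ⟩ = α|0⟩ + β|1⟩, the Hadamard-basis coefficients are ⟨+|ψ⟩ = (α + β)/√2 and ⟨−|ψ⟩ = (α − β)/√2.
Here α = 0.9347, β = (-0.197 + 0.296i): (α + β)/√2 = (0.5216 + 0.2093i), (α − β)/√2 = (0.8002 - 0.2093i).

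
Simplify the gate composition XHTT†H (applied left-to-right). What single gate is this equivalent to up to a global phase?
X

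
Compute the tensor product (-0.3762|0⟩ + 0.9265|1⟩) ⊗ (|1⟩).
-0.3762|01⟩ + 0.9265|11⟩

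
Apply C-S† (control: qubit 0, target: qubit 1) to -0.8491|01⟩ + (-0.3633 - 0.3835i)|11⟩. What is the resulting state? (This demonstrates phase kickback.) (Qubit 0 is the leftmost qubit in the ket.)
-0.8491|01⟩ + (-0.3835 + 0.3633i)|11⟩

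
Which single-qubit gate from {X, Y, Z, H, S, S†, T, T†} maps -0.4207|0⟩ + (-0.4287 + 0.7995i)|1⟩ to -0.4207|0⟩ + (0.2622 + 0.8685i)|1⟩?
T†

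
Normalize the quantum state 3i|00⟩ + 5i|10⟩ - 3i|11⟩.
0.4575i|00⟩ + 0.7625i|10⟩ - 0.4575i|11⟩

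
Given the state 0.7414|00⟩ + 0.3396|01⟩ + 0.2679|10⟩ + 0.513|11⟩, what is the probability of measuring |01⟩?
0.1153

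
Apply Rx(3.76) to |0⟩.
-0.3043|0⟩ - 0.9526i|1⟩

Rx(3.76) = [[cos(θ/2), −i·sin(θ/2)], [−i·sin(θ/2), cos(θ/2)]]; θ = 3.76, cos(θ/2) ≈ -0.3043, sin(θ/2) ≈ 0.952576.
With a = amp(|0⟩) = 1 and b = amp(|1⟩) = 0:
new amp(|0⟩) = (-0.3043)·a + (-0.952576i)·b = -0.3043
new amp(|1⟩) = (-0.952576i)·a + (-0.3043)·b = -0.9526i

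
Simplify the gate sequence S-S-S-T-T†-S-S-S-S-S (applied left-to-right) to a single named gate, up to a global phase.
I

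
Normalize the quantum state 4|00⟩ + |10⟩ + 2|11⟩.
0.8729|00⟩ + 0.2182|10⟩ + 0.4364|11⟩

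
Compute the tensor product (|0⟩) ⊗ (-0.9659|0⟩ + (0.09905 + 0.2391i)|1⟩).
-0.9659|00⟩ + (0.09905 + 0.2391i)|01⟩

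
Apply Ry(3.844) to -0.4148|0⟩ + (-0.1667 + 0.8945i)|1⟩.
(0.2992 - 0.8399i)|0⟩ + (-0.3321 - 0.3077i)|1⟩

Ry(3.844) = [[cos(θ/2), −sin(θ/2)], [sin(θ/2), cos(θ/2)]]; θ = 3.844, cos(θ/2) ≈ -0.344028, sin(θ/2) ≈ 0.938959.
With a = amp(|0⟩) = -0.4148 and b = amp(|1⟩) = (-0.1667 + 0.8945i):
new amp(|0⟩) = (-0.344028)·a + (-0.938959)·b = (0.2992 - 0.8399i)
new amp(|1⟩) = (0.938959)·a + (-0.344028)·b = (-0.3321 - 0.3077i)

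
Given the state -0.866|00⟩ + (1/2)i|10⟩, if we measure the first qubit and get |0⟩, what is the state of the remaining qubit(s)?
-|0⟩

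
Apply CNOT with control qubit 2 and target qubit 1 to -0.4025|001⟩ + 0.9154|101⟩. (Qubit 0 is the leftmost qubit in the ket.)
-0.4025|011⟩ + 0.9154|111⟩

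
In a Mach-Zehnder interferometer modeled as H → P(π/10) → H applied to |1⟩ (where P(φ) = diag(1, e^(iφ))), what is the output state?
(0.02447 - 0.1545i)|0⟩ + (0.9755 + 0.1545i)|1⟩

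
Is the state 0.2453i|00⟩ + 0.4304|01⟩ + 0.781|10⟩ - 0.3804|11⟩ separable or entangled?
Entangled

Writing the state as a|00⟩ + b|01⟩ + c|10⟩ + d|11⟩, it is a product state iff ad − bc = 0.
Here (a, b, c, d) = (0.2453i, 0.4304, 0.781, -0.3804): ad − bc = (0.2453i)(-0.3804) − (0.4304)(0.781) = (-0.3361 - 0.09331i) ≠ 0, so the state is entangled.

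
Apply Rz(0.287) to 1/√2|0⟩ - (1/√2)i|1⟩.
(0.6998 - 0.1011i)|0⟩ + (0.1011 - 0.6998i)|1⟩

Rz(0.287) = [[e^(−iθ/2), 0], [0, e^(iθ/2)]] with e^(±iθ/2) = cos(θ/2) ± i·sin(θ/2); θ = 0.287, cos(θ/2) ≈ 0.989722, sin(θ/2) ≈ 0.143008.
With a = amp(|0⟩) = 1/√2 and b = amp(|1⟩) = -(1/√2)i:
new amp(|0⟩) = (0.989722 - 0.143008i)·a = (0.6998 - 0.1011i)
new amp(|1⟩) = (0.989722 + 0.143008i)·b = (0.1011 - 0.6998i)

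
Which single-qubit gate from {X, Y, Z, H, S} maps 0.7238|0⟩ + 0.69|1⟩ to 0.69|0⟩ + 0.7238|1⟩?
X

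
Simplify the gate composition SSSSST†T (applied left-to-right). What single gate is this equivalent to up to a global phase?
S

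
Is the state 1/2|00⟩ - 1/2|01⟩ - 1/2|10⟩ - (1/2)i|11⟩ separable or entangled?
Entangled

Writing the state as a|00⟩ + b|01⟩ + c|10⟩ + d|11⟩, it is a product state iff ad − bc = 0.
Here (a, b, c, d) = (1/2, -1/2, -1/2, -(1/2)i): ad − bc = (1/2)(-(1/2)i) − (-1/2)(-1/2) = (-0.25 - 0.25i) ≠ 0, so the state is entangled.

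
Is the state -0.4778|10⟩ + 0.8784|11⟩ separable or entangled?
Separable

Writing the state as a|00⟩ + b|01⟩ + c|10⟩ + d|11⟩, it is a product state iff ad − bc = 0.
Here (a, b, c, d) = (0, 0, -0.4778, 0.8784): ad − bc = (0)(0.8784) − (0)(-0.4778) = 0, so the state is separable.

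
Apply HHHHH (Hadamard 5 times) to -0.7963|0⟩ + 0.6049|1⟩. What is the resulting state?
-0.1353|0⟩ - 0.9908|1⟩

H² = I, so H^5 = H: a single Hadamard. With (a, b) = (-0.7963, 0.6049), H gives ((a + b)/√2, (a − b)/√2) = (-0.1353, -0.9908).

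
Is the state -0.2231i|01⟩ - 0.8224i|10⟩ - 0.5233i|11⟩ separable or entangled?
Entangled

Writing the state as a|00⟩ + b|01⟩ + c|10⟩ + d|11⟩, it is a product state iff ad − bc = 0.
Here (a, b, c, d) = (0, -0.2231i, -0.8224i, -0.5233i): ad − bc = (0)(-0.5233i) − (-0.2231i)(-0.8224i) = 0.1835 ≠ 0, so the state is entangled.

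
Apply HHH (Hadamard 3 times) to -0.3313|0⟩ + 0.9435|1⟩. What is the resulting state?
0.4329|0⟩ - 0.9014|1⟩

H² = I, so H^3 = H: a single Hadamard. With (a, b) = (-0.3313, 0.9435), H gives ((a + b)/√2, (a − b)/√2) = (0.4329, -0.9014).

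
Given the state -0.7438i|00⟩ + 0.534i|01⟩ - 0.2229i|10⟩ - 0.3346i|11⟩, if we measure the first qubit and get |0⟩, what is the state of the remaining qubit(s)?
-0.8123i|0⟩ + 0.5832i|1⟩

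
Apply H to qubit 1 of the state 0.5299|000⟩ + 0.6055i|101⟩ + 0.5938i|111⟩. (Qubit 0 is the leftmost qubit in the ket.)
0.3747|000⟩ + 0.3747|010⟩ + 0.848i|101⟩ + 0.008273i|111⟩

H on qubit 1 mixes each pair of kets that differ only in qubit 1: amplitudes (a, b) of (|…0…⟩, |…1…⟩) become ((a + b)/√2, (a − b)/√2). Kets absent from the input have amplitude 0.
(|000⟩, |010⟩): (a, b) = (0.5299, 0) → (0.3747, 0.3747)
(|101⟩, |111⟩): (a, b) = (0.6055i, 0.5938i) → (0.848i, 0.008273i)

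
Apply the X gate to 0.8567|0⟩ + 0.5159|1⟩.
0.5159|0⟩ + 0.8567|1⟩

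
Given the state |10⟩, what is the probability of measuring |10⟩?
1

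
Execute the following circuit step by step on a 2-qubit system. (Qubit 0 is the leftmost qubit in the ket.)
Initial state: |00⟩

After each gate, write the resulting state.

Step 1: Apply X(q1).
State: |01⟩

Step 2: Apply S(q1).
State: i|01⟩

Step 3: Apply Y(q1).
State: |00⟩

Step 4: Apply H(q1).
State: 1/√2|00⟩ + 1/√2|01⟩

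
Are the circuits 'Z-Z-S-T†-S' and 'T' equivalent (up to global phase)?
No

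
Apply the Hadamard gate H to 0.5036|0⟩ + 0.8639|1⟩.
0.967|0⟩ - 0.2548|1⟩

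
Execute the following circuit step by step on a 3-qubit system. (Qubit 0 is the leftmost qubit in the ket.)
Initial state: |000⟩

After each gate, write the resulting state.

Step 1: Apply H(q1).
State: 1/√2|000⟩ + 1/√2|010⟩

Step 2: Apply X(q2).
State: 1/√2|001⟩ + 1/√2|011⟩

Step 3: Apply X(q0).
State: 1/√2|101⟩ + 1/√2|111⟩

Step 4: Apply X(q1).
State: 1/√2|101⟩ + 1/√2|111⟩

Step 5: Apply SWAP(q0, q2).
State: 1/√2|101⟩ + 1/√2|111⟩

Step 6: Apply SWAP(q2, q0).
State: 1/√2|101⟩ + 1/√2|111⟩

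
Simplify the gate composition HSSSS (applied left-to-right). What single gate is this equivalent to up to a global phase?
H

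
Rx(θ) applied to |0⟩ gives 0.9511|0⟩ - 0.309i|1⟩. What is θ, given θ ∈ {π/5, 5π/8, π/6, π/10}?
π/5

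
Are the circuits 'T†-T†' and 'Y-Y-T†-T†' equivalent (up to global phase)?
Yes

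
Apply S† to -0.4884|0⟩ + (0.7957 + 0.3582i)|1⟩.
-0.4884|0⟩ + (0.3582 - 0.7957i)|1⟩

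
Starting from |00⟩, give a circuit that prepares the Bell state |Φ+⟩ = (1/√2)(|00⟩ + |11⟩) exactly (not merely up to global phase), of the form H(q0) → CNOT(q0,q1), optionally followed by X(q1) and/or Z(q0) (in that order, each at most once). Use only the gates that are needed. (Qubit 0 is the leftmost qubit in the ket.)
H(q0) → CNOT(q0,q1)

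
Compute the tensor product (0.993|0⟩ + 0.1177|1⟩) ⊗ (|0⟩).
0.993|00⟩ + 0.1177|10⟩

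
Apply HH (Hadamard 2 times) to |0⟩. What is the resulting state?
|0⟩

H² = I, so an even number of Hadamards cancels: H^2 = I and the state is unchanged.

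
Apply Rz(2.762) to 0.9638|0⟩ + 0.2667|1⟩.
(0.1818 - 0.9465i)|0⟩ + (0.05032 + 0.2619i)|1⟩

Rz(2.762) = [[e^(−iθ/2), 0], [0, e^(iθ/2)]] with e^(±iθ/2) = cos(θ/2) ± i·sin(θ/2); θ = 2.762, cos(θ/2) ≈ 0.188659, sin(θ/2) ≈ 0.982043.
With a = amp(|0⟩) = 0.9638 and b = amp(|1⟩) = 0.2667:
new amp(|0⟩) = (0.188659 - 0.982043i)·a = (0.1818 - 0.9465i)
new amp(|1⟩) = (0.188659 + 0.982043i)·b = (0.05032 + 0.2619i)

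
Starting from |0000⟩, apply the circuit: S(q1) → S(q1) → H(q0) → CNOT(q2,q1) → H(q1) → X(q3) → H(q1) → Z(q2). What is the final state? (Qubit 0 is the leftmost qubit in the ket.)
1/√2|0001⟩ + 1/√2|1001⟩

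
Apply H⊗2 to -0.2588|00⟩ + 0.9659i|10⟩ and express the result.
(-0.1294 + 0.483i)|00⟩ + (-0.1294 + 0.483i)|01⟩ + (-0.1294 - 0.483i)|10⟩ + (-0.1294 - 0.483i)|11⟩

H⊗2 gives amp(|y⟩) = (1/2) Σ_x (−1)^(x·y) amp(|x⟩), where x·y is the number of positions in which both x and y have a 1.
|00⟩: (-0.2588 + 0.9659i)/2 = (-0.1294 + 0.483i)
|01⟩: (-0.2588 + 0.9659i)/2 = (-0.1294 + 0.483i)
|10⟩: (-0.2588 - 0.9659i)/2 = (-0.1294 - 0.483i)
|11⟩: (-0.2588 - 0.9659i)/2 = (-0.1294 - 0.483i)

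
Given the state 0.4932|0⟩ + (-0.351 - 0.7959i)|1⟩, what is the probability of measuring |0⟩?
0.2432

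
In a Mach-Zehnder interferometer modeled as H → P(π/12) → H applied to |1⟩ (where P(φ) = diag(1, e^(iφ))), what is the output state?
(0.01704 - 0.1294i)|0⟩ + (0.983 + 0.1294i)|1⟩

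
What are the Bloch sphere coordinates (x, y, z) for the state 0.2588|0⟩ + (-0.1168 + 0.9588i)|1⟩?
(-0.06046, 0.4963, -0.866)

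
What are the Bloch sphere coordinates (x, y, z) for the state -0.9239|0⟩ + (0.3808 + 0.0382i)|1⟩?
(-0.7036, -0.07059, 0.7071)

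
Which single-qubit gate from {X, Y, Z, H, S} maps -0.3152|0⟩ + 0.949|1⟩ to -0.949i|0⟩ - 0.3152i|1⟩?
Y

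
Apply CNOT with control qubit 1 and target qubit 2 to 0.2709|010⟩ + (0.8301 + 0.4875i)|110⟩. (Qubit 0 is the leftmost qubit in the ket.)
0.2709|011⟩ + (0.8301 + 0.4875i)|111⟩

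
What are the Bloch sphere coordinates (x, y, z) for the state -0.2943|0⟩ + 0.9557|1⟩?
(-0.5625, 0, -0.8268)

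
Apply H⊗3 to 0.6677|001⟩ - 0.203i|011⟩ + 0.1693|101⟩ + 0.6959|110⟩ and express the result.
(0.542 - 0.07177i)|000⟩ + (-0.04989 + 0.07177i)|001⟩ + (0.04989 + 0.07177i)|010⟩ + (-0.542 - 0.07177i)|011⟩ + (-0.06983 - 0.07177i)|100⟩ + (-0.4222 + 0.07177i)|101⟩ + (0.4222 + 0.07177i)|110⟩ + (0.06983 - 0.07177i)|111⟩

H⊗3 gives amp(|y⟩) = (1/2√2) Σ_x (−1)^(x·y) amp(|x⟩), where x·y is the number of positions in which both x and y have a 1.
|000⟩: (0.6677 - 0.203i + 0.1693 + 0.6959)/(2√2) = (0.542 - 0.07177i)
|001⟩: (-0.6677 + 0.203i - 0.1693 + 0.6959)/(2√2) = (-0.04989 + 0.07177i)
|010⟩: (0.6677 + 0.203i + 0.1693 - 0.6959)/(2√2) = (0.04989 + 0.07177i)
|011⟩: (-0.6677 - 0.203i - 0.1693 - 0.6959)/(2√2) = (-0.542 - 0.07177i)
|100⟩: (0.6677 - 0.203i - 0.1693 - 0.6959)/(2√2) = (-0.06983 - 0.07177i)
|101⟩: (-0.6677 + 0.203i + 0.1693 - 0.6959)/(2√2) = (-0.4222 + 0.07177i)
|110⟩: (0.6677 + 0.203i - 0.1693 + 0.6959)/(2√2) = (0.4222 + 0.07177i)
|111⟩: (-0.6677 - 0.203i + 0.1693 + 0.6959)/(2√2) = (0.06983 - 0.07177i)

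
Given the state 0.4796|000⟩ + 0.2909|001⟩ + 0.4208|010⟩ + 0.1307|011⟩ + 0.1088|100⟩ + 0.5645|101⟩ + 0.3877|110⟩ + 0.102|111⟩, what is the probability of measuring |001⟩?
0.08462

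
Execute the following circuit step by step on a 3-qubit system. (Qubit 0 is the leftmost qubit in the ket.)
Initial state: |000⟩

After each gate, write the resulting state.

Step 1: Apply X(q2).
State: |001⟩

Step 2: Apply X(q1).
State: |011⟩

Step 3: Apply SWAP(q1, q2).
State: |011⟩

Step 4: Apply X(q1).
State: |001⟩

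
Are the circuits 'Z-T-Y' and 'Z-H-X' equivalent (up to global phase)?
No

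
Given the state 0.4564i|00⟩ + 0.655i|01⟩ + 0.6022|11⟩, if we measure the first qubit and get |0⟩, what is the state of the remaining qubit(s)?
0.5717i|0⟩ + 0.8205i|1⟩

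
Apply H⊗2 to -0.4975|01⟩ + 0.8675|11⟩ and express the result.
0.185|00⟩ - 0.185|01⟩ - 0.6825|10⟩ + 0.6825|11⟩

H⊗2 gives amp(|y⟩) = (1/2) Σ_x (−1)^(x·y) amp(|x⟩), where x·y is the number of positions in which both x and y have a 1.
|00⟩: (-0.4975 + 0.8675)/2 = 0.185
|01⟩: (0.4975 - 0.8675)/2 = -0.185
|10⟩: (-0.4975 - 0.8675)/2 = -0.6825
|11⟩: (0.4975 + 0.8675)/2 = 0.6825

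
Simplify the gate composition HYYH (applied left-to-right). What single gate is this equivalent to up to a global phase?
I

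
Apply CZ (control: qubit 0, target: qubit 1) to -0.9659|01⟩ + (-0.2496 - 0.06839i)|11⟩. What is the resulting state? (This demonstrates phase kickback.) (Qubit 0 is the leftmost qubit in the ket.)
-0.9659|01⟩ + (0.2496 + 0.06839i)|11⟩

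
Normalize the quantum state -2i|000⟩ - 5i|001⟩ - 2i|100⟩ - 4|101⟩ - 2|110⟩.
-0.2747i|000⟩ - 0.6868i|001⟩ - 0.2747i|100⟩ - 0.5494|101⟩ - 0.2747|110⟩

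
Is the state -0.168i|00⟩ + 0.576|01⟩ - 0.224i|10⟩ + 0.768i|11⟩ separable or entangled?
Entangled

Writing the state as a|00⟩ + b|01⟩ + c|10⟩ + d|11⟩, it is a product state iff ad − bc = 0.
Here (a, b, c, d) = (-0.168i, 0.576, -0.224i, 0.768i): ad − bc = (-0.168i)(0.768i) − (0.576)(-0.224i) = (0.129 + 0.129i) ≠ 0, so the state is entangled.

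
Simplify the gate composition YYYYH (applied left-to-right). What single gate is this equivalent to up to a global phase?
H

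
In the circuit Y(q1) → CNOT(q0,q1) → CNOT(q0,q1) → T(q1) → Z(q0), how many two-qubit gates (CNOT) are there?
2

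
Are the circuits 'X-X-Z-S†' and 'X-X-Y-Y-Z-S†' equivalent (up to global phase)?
Yes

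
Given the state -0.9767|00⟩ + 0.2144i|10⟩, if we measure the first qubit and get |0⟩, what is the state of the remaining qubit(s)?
-|0⟩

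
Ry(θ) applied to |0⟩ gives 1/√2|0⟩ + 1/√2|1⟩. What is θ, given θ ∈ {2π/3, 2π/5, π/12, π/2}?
π/2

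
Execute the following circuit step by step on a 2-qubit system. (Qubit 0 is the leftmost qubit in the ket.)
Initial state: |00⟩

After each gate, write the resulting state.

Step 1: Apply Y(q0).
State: i|10⟩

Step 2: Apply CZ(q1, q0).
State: i|10⟩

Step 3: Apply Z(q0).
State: -i|10⟩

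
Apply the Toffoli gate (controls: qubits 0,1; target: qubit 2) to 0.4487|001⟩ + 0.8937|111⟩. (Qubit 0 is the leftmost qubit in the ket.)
0.4487|001⟩ + 0.8937|110⟩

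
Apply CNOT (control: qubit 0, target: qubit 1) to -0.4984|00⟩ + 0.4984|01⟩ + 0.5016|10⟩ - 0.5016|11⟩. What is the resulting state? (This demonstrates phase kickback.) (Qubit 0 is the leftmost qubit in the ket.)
-0.4984|00⟩ + 0.4984|01⟩ - 0.5016|10⟩ + 0.5016|11⟩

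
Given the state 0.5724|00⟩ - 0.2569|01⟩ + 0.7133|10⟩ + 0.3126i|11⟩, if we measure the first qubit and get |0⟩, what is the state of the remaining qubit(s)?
0.9123|0⟩ - 0.4095|1⟩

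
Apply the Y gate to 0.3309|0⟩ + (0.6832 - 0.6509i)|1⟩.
(-0.6509 - 0.6832i)|0⟩ + 0.3309i|1⟩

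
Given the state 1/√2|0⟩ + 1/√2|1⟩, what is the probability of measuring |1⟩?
1/2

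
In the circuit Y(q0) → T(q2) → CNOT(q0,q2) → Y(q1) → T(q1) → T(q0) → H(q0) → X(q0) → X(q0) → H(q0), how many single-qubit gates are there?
9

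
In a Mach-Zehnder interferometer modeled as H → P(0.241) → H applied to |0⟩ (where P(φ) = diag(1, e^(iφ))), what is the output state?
(0.9855 + 0.1193i)|0⟩ + (0.01445 - 0.1193i)|1⟩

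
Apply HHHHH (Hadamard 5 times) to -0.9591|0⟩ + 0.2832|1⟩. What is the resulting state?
-0.4779|0⟩ - 0.8784|1⟩

H² = I, so H^5 = H: a single Hadamard. With (a, b) = (-0.9591, 0.2832), H gives ((a + b)/√2, (a − b)/√2) = (-0.4779, -0.8784).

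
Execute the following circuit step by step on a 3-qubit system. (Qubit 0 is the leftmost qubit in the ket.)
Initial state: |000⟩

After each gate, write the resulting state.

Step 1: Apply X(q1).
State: |010⟩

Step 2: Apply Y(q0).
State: i|110⟩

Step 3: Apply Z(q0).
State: -i|110⟩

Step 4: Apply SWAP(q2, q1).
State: -i|101⟩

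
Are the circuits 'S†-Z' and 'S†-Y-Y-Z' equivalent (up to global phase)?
Yes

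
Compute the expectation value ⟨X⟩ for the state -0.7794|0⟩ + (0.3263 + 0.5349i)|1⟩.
-0.5086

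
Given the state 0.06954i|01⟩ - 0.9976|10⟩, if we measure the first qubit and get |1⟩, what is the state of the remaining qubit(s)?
-|0⟩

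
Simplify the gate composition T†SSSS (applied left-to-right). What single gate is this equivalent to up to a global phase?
T†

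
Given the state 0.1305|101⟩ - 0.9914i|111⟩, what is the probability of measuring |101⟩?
0.01703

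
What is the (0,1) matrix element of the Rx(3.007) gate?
-0.9977i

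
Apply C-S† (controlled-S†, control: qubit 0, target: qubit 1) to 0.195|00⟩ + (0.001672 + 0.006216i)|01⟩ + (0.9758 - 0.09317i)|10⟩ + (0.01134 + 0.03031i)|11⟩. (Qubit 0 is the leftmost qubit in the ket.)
0.195|00⟩ + (0.001672 + 0.006216i)|01⟩ + (0.9758 - 0.09317i)|10⟩ + (0.03031 - 0.01134i)|11⟩

C-S† leaves the control-|0⟩ kets |00⟩, |01⟩ unchanged and applies S† to qubit 1 on the control-|1⟩ pair (|10⟩, |11⟩).
S† = [[1, 0], [0, -i]].
With a = amp(|10⟩) = (0.9758 - 0.09317i) and b = amp(|11⟩) = (0.01134 + 0.03031i):
new amp(|10⟩) = (1)·a = (0.9758 - 0.09317i)
new amp(|11⟩) = (-i)·b = (0.03031 - 0.01134i)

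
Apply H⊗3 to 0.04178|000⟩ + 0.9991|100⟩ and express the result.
0.368|000⟩ + 0.368|001⟩ + 0.368|010⟩ + 0.368|011⟩ - 0.3385|100⟩ - 0.3385|101⟩ - 0.3385|110⟩ - 0.3385|111⟩

H⊗3 gives amp(|y⟩) = (1/2√2) Σ_x (−1)^(x·y) amp(|x⟩), where x·y is the number of positions in which both x and y have a 1.
|000⟩: (0.04178 + 0.9991)/(2√2) = 0.368
|001⟩: (0.04178 + 0.9991)/(2√2) = 0.368
|010⟩: (0.04178 + 0.9991)/(2√2) = 0.368
|011⟩: (0.04178 + 0.9991)/(2√2) = 0.368
|100⟩: (0.04178 - 0.9991)/(2√2) = -0.3385
|101⟩: (0.04178 - 0.9991)/(2√2) = -0.3385
|110⟩: (0.04178 - 0.9991)/(2√2) = -0.3385
|111⟩: (0.04178 - 0.9991)/(2√2) = -0.3385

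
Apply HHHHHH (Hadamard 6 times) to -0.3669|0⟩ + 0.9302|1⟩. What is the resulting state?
-0.3669|0⟩ + 0.9302|1⟩

H² = I, so an even number of Hadamards cancels: H^6 = I and the state is unchanged.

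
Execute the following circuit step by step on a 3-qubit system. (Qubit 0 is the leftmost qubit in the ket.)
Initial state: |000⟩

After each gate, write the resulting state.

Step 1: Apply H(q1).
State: 1/√2|000⟩ + 1/√2|010⟩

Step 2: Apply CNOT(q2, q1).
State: 1/√2|000⟩ + 1/√2|010⟩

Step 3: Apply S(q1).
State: 1/√2|000⟩ + (1/√2)i|010⟩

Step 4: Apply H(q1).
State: (1/2 + (1/2)i)|000⟩ + (1/2 - (1/2)i)|010⟩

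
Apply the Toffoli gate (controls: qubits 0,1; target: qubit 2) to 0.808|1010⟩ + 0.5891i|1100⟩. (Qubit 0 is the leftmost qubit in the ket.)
0.808|1010⟩ + 0.5891i|1110⟩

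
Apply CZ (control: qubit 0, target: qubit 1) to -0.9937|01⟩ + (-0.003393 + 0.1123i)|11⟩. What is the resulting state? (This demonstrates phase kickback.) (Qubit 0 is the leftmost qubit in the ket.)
-0.9937|01⟩ + (0.003393 - 0.1123i)|11⟩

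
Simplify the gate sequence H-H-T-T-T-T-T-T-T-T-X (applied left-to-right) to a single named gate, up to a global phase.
X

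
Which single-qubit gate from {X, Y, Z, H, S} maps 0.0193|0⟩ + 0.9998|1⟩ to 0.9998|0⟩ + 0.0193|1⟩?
X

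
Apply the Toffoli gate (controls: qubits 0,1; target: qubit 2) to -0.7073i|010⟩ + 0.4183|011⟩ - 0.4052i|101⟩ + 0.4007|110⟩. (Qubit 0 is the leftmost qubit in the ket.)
-0.7073i|010⟩ + 0.4183|011⟩ - 0.4052i|101⟩ + 0.4007|111⟩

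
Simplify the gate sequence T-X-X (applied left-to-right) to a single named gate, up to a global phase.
T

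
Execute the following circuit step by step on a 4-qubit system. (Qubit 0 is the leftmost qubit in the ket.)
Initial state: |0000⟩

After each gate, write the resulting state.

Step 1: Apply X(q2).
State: |0010⟩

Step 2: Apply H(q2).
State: 1/√2|0000⟩ - 1/√2|0010⟩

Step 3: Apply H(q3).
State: 1/2|0000⟩ + 1/2|0001⟩ - 1/2|0010⟩ - 1/2|0011⟩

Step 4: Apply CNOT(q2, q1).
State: 1/2|0000⟩ + 1/2|0001⟩ - 1/2|0110⟩ - 1/2|0111⟩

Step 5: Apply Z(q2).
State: 1/2|0000⟩ + 1/2|0001⟩ + 1/2|0110⟩ + 1/2|0111⟩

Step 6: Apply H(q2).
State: 1/√8|0000⟩ + 1/√8|0001⟩ + 1/√8|0010⟩ + 1/√8|0011⟩ + 1/√8|0100⟩ + 1/√8|0101⟩ - 1/√8|0110⟩ - 1/√8|0111⟩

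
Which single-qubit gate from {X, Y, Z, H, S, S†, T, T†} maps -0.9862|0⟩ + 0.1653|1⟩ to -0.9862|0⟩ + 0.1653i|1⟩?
S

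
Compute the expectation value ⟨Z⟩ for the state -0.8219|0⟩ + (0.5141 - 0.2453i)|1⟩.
0.351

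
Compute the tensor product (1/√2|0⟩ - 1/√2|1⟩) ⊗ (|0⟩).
1/√2|00⟩ - 1/√2|10⟩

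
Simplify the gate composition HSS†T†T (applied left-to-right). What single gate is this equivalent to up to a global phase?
H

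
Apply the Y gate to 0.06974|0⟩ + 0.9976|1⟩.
-0.9976i|0⟩ + 0.06974i|1⟩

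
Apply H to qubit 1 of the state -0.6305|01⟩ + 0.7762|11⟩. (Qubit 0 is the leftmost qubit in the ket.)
-0.4458|00⟩ + 0.4458|01⟩ + 0.5489|10⟩ - 0.5489|11⟩

H on qubit 1 mixes each pair of kets that differ only in qubit 1: amplitudes (a, b) of (|…0…⟩, |…1…⟩) become ((a + b)/√2, (a − b)/√2). Kets absent from the input have amplitude 0.
(|00⟩, |01⟩): (a, b) = (0, -0.6305) → (-0.4458, 0.4458)
(|10⟩, |11⟩): (a, b) = (0, 0.7762) → (0.5489, -0.5489)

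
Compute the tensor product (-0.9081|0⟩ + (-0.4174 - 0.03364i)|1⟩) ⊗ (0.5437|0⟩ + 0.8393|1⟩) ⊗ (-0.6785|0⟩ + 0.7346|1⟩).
0.335|000⟩ - 0.3627|001⟩ + 0.5171|010⟩ - 0.5599|011⟩ + (0.154 + 0.01241i)|100⟩ + (-0.1667 - 0.01344i)|101⟩ + (0.2377 + 0.01916i)|110⟩ + (-0.2573 - 0.02074i)|111⟩

amp(|b₁b₂…⟩) = product of the factor amplitudes for bits b₁, b₂, …; only kets whose every factor amplitude is nonzero survive.
|000⟩: (-0.9081)(0.5437)(-0.6785) = 0.335
|001⟩: (-0.9081)(0.5437)(0.7346) = -0.3627
|010⟩: (-0.9081)(0.8393)(-0.6785) = 0.5171
|011⟩: (-0.9081)(0.8393)(0.7346) = -0.5599
|100⟩: (-0.4174 - 0.03364i)(0.5437)(-0.6785) = (0.154 + 0.01241i)
|101⟩: (-0.4174 - 0.03364i)(0.5437)(0.7346) = (-0.1667 - 0.01344i)
|110⟩: (-0.4174 - 0.03364i)(0.8393)(-0.6785) = (0.2377 + 0.01916i)
|111⟩: (-0.4174 - 0.03364i)(0.8393)(0.7346) = (-0.2573 - 0.02074i)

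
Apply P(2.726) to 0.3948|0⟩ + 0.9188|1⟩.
0.3948|0⟩ + (-0.8406 + 0.3709i)|1⟩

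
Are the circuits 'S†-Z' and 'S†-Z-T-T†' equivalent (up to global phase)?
Yes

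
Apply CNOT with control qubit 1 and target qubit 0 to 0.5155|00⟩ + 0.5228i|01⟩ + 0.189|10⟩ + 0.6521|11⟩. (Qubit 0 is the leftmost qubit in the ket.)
0.5155|00⟩ + 0.6521|01⟩ + 0.189|10⟩ + 0.5228i|11⟩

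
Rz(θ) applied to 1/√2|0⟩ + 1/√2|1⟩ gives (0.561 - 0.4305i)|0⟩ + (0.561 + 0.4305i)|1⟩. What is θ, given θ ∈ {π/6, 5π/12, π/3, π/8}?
5π/12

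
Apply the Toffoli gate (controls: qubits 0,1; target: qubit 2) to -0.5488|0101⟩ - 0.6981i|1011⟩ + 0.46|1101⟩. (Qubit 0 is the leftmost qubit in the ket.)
-0.5488|0101⟩ - 0.6981i|1011⟩ + 0.46|1111⟩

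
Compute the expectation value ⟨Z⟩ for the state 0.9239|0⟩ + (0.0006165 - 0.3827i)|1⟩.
0.7071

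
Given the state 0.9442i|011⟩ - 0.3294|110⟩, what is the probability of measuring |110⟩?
0.1085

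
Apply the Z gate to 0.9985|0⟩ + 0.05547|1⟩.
0.9985|0⟩ - 0.05547|1⟩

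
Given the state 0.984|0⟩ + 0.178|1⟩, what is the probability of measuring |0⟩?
0.9683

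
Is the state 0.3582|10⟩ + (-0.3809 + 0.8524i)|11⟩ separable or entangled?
Separable

Writing the state as a|00⟩ + b|01⟩ + c|10⟩ + d|11⟩, it is a product state iff ad − bc = 0.
Here (a, b, c, d) = (0, 0, 0.3582, (-0.3809 + 0.8524i)): ad − bc = (0)(-0.3809 + 0.8524i) − (0)(0.3582) = 0, so the state is separable.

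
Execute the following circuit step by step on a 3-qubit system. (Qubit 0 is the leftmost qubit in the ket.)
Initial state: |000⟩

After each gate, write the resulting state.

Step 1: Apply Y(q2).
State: i|001⟩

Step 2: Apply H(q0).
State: (1/√2)i|001⟩ + (1/√2)i|101⟩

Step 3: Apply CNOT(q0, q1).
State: (1/√2)i|001⟩ + (1/√2)i|111⟩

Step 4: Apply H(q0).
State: (1/2)i|001⟩ + (1/2)i|011⟩ + (1/2)i|101⟩ - (1/2)i|111⟩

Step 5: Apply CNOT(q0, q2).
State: (1/2)i|001⟩ + (1/2)i|011⟩ + (1/2)i|100⟩ - (1/2)i|110⟩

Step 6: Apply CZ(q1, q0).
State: (1/2)i|001⟩ + (1/2)i|011⟩ + (1/2)i|100⟩ + (1/2)i|110⟩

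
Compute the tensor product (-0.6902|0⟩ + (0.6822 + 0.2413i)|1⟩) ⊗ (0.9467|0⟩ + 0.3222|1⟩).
-0.6534|00⟩ - 0.2224|01⟩ + (0.6458 + 0.2284i)|10⟩ + (0.2198 + 0.07775i)|11⟩

amp(|b₁b₂…⟩) = product of the factor amplitudes for bits b₁, b₂, …; only kets whose every factor amplitude is nonzero survive.
|00⟩: (-0.6902)(0.9467) = -0.6534
|01⟩: (-0.6902)(0.3222) = -0.2224
|10⟩: (0.6822 + 0.2413i)(0.9467) = (0.6458 + 0.2284i)
|11⟩: (0.6822 + 0.2413i)(0.3222) = (0.2198 + 0.07775i)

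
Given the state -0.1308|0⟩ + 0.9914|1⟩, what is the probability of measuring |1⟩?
0.9829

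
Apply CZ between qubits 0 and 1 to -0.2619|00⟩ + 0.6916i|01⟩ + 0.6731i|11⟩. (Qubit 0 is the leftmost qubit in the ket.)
-0.2619|00⟩ + 0.6916i|01⟩ - 0.6731i|11⟩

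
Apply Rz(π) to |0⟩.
-i|0⟩

Rz(π) = [[e^(−iθ/2), 0], [0, e^(iθ/2)]] with e^(±iθ/2) = cos(θ/2) ± i·sin(θ/2); θ = π, cos(θ/2) ≈ 0, sin(θ/2) ≈ 1.
With a = amp(|0⟩) = 1 and b = amp(|1⟩) = 0:
new amp(|0⟩) = (-i)·a = -i
new amp(|1⟩) = (i)·b = 0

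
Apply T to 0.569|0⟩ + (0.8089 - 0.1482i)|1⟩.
0.569|0⟩ + (0.6768 + 0.4672i)|1⟩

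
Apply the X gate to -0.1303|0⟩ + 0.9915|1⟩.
0.9915|0⟩ - 0.1303|1⟩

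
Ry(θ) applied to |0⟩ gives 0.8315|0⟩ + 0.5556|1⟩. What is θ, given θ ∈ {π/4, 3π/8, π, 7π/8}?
3π/8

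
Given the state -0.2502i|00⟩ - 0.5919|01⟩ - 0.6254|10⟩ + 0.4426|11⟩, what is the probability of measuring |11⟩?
0.1959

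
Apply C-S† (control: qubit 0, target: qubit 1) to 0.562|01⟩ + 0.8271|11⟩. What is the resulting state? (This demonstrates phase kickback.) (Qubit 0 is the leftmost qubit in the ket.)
0.562|01⟩ - 0.8271i|11⟩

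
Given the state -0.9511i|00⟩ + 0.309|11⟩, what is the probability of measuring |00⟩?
0.9046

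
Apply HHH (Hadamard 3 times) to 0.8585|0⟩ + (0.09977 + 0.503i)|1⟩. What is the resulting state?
(0.6776 + 0.3557i)|0⟩ + (0.5365 - 0.3557i)|1⟩

H² = I, so H^3 = H: a single Hadamard. With (a, b) = (0.8585, (0.09977 + 0.503i)), H gives ((a + b)/√2, (a − b)/√2) = ((0.6776 + 0.3557i), (0.5365 - 0.3557i)).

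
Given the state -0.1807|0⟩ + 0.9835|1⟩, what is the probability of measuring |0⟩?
0.03265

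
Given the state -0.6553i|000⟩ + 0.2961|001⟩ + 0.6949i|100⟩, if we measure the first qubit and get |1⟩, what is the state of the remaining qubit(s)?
i|00⟩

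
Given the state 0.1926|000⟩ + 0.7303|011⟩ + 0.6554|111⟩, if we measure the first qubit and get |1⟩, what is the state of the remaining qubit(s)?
|11⟩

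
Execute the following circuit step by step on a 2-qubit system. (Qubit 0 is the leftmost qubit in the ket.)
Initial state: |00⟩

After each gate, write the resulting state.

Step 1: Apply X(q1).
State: |01⟩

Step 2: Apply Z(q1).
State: -|01⟩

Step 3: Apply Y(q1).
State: i|00⟩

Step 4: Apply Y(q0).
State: -|10⟩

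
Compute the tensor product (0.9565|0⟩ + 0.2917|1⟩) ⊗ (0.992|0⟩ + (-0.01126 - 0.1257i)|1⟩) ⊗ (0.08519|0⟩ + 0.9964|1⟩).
0.08083|000⟩ + 0.9454|001⟩ + (-0.0009175 - 0.01024i)|010⟩ + (-0.01073 - 0.1198i)|011⟩ + 0.02465|100⟩ + 0.2883|101⟩ + (-0.0002798 - 0.003124i)|110⟩ + (-0.003273 - 0.03653i)|111⟩

amp(|b₁b₂…⟩) = product of the factor amplitudes for bits b₁, b₂, …; only kets whose every factor amplitude is nonzero survive.
|000⟩: (0.9565)(0.992)(0.08519) = 0.08083
|001⟩: (0.9565)(0.992)(0.9964) = 0.9454
|010⟩: (0.9565)(-0.01126 - 0.1257i)(0.08519) = (-0.0009175 - 0.01024i)
|011⟩: (0.9565)(-0.01126 - 0.1257i)(0.9964) = (-0.01073 - 0.1198i)
|100⟩: (0.2917)(0.992)(0.08519) = 0.02465
|101⟩: (0.2917)(0.992)(0.9964) = 0.2883
|110⟩: (0.2917)(-0.01126 - 0.1257i)(0.08519) = (-0.0002798 - 0.003124i)
|111⟩: (0.2917)(-0.01126 - 0.1257i)(0.9964) = (-0.003273 - 0.03653i)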